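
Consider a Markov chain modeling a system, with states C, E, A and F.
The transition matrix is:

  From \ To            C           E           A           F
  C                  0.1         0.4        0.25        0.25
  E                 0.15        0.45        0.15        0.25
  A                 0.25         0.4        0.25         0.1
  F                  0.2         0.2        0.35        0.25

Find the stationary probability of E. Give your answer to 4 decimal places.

0.3758

Let the stationary distribution be π with π = πP and π_1 + π_2 + π_3 + π_4 = 1.
π_1 = 0.1·π_1 + 0.15·π_2 + 0.25·π_3 + 0.2·π_4
π_2 = 0.4·π_1 + 0.45·π_2 + 0.4·π_3 + 0.2·π_4
π_3 = 0.25·π_1 + 0.15·π_2 + 0.25·π_3 + 0.35·π_4
Solving with the normalization constraint gives π = (0.1754, 0.3758, 0.2339, 0.2149).
So the stationary probability of E is 0.3758.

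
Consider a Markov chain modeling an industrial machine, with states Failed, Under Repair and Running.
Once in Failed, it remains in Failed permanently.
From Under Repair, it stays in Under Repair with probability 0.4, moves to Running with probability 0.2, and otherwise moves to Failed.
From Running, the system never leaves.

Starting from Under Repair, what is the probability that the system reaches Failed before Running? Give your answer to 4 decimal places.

0.6667

Let h(s) be the probability of absorption at Failed starting from transient state s. Then h(Failed) = 1 and h(Running) = 0. By first-step analysis:
h(Under Repair) = 0.4·1 + 0.4·h(Under Repair) + 0.2·0
Solving: h(Under Repair) = 0.6667.
Starting from Under Repair, the probability is 0.6667.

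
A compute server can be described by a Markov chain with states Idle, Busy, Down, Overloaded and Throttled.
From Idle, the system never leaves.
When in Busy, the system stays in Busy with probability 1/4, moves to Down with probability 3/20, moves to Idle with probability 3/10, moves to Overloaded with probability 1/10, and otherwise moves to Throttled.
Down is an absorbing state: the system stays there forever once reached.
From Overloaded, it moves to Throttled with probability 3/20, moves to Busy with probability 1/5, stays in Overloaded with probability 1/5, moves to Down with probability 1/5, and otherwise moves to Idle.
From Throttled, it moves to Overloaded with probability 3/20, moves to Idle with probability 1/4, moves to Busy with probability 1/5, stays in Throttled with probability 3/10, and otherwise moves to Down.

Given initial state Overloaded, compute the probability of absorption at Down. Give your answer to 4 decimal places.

0.3957

Let h(s) be the probability of absorption at Down starting from transient state s. Then h(Down) = 1 and h(Idle) = 0. By first-step analysis:
h(Busy) = 0.3·0 + 0.25·h(Busy) + 0.15·1 + 0.1·h(Overloaded) + 0.2·h(Throttled)
h(Overloaded) = 0.25·0 + 0.2·h(Busy) + 0.2·1 + 0.2·h(Overloaded) + 0.15·h(Throttled)
h(Throttled) = 0.25·0 + 0.2·h(Busy) + 0.1·1 + 0.15·h(Overloaded) + 0.3·h(Throttled)
Solving: h(Busy) = 0.3393, h(Overloaded) = 0.3957, h(Throttled) = 0.3246.
Starting from Overloaded, the probability is 0.3957.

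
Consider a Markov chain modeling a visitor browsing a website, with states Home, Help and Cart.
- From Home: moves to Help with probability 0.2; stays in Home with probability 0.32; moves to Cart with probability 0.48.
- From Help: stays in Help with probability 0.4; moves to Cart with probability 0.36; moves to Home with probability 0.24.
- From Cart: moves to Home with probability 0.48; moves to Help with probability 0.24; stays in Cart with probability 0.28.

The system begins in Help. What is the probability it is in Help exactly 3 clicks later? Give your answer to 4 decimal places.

Propagate the distribution vector 3 clicks from Help.
After 0 clicks: (0.0000, 1.0000, 0.0000)
After 1 click: (0.2400, 0.4000, 0.3600)
After 2 clicks: (0.3456, 0.2944, 0.3600)
After 3 clicks: (0.3540, 0.2733, 0.3727)
P(in Help after 3 clicks) = 0.2733

0.2733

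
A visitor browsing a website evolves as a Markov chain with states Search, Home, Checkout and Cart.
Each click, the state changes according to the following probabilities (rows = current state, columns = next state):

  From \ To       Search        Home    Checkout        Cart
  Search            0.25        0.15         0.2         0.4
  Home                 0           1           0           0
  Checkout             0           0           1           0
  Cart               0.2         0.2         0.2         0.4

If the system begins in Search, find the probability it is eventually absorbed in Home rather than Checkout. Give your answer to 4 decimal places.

0.4595

Let h(s) be the probability of absorption at Home starting from transient state s. Then h(Home) = 1 and h(Checkout) = 0. By first-step analysis:
h(Search) = 0.25·h(Search) + 0.15·1 + 0.2·0 + 0.4·h(Cart)
h(Cart) = 0.2·h(Search) + 0.2·1 + 0.2·0 + 0.4·h(Cart)
Solving: h(Search) = 0.4595, h(Cart) = 0.4865.
Starting from Search, the probability is 0.4595.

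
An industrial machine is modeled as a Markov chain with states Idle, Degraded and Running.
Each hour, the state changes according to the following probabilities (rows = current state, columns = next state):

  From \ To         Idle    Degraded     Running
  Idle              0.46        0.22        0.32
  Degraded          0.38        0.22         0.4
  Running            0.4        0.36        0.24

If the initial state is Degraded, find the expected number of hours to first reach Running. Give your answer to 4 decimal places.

2.7251

Let t(s) be the expected number of hours to first reach Running from state s, with t(Running) = 0. Conditioning on the first hour:
t(Idle) = 1 + 0.46·t(Idle) + 0.22·t(Degraded)
t(Degraded) = 1 + 0.38·t(Idle) + 0.22·t(Degraded)
Solving: t(Idle) = 2.9621, t(Degraded) = 2.7251.
Expected hours from Degraded to Running: 2.7251.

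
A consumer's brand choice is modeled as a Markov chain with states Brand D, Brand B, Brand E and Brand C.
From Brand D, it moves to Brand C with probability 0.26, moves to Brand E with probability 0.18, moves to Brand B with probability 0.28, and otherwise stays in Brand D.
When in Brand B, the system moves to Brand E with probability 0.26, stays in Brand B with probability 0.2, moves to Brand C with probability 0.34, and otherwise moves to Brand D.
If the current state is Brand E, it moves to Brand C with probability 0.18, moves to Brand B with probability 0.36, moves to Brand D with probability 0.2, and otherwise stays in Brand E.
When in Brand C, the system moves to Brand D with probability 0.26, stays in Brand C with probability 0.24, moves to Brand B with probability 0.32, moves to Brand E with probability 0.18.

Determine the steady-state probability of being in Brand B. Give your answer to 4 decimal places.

0.2852

Let the stationary distribution be π with π = πP and π_1 + π_2 + π_3 + π_4 = 1.
π_1 = 0.28·π_1 + 0.2·π_2 + 0.2·π_3 + 0.26·π_4
π_2 = 0.28·π_1 + 0.2·π_2 + 0.36·π_3 + 0.32·π_4
π_3 = 0.18·π_1 + 0.26·π_2 + 0.26·π_3 + 0.18·π_4
Solving with the normalization constraint gives π = (0.2343, 0.2852, 0.2205, 0.2600).
So the stationary probability of Brand B is 0.2852.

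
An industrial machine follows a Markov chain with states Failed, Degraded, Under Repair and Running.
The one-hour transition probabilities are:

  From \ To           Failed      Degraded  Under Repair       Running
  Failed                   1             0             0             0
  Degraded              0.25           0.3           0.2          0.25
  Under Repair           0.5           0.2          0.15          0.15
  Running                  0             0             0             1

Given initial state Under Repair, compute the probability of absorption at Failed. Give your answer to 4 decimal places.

0.7207

Let h(s) be the probability of absorption at Failed starting from transient state s. Then h(Failed) = 1 and h(Running) = 0. By first-step analysis:
h(Degraded) = 0.25·1 + 0.3·h(Degraded) + 0.2·h(Under Repair) + 0.25·0
h(Under Repair) = 0.5·1 + 0.2·h(Degraded) + 0.15·h(Under Repair) + 0.15·0
Solving: h(Degraded) = 0.5631, h(Under Repair) = 0.7207.
Starting from Under Repair, the probability is 0.7207.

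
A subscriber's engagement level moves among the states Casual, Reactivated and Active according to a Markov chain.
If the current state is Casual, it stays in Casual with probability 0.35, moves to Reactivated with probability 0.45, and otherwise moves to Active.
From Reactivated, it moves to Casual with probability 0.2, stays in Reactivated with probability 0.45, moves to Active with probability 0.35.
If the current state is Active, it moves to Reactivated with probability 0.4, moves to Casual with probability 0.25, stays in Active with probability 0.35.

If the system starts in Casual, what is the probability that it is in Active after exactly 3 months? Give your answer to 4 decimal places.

Propagate the distribution vector 3 months from Casual.
After 0 months: (1.0000, 0.0000, 0.0000)
After 1 month: (0.3500, 0.4500, 0.2000)
After 2 months: (0.2625, 0.4400, 0.2975)
After 3 months: (0.2543, 0.4351, 0.3106)
P(in Active after 3 months) = 0.3106

0.3106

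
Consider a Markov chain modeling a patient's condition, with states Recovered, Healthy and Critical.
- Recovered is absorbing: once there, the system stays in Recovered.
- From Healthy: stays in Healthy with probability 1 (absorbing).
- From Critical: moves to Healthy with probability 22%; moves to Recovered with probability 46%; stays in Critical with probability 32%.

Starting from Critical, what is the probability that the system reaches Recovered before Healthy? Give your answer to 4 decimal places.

0.6765

Let h(s) be the probability of absorption at Recovered starting from transient state s. Then h(Recovered) = 1 and h(Healthy) = 0. By first-step analysis:
h(Critical) = 0.46·1 + 0.22·0 + 0.32·h(Critical)
Solving: h(Critical) = 0.6765.
Starting from Critical, the probability is 0.6765.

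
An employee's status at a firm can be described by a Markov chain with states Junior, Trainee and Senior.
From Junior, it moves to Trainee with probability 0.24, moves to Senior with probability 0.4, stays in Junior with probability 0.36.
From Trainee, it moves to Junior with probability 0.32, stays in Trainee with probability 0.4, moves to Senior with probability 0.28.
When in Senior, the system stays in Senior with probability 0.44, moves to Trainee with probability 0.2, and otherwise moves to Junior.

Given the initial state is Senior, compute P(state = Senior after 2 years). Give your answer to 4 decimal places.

Sum over the intermediate state after 1 year:
P = P(Senior→Junior)·P(Junior→Senior) + P(Senior→Trainee)·P(Trainee→Senior) + P(Senior→Senior)·P(Senior→Senior)
  = 0.36×0.4 + 0.2×0.28 + 0.44×0.44
  = 0.1440 + 0.0560 + 0.1936 = 0.3936

0.3936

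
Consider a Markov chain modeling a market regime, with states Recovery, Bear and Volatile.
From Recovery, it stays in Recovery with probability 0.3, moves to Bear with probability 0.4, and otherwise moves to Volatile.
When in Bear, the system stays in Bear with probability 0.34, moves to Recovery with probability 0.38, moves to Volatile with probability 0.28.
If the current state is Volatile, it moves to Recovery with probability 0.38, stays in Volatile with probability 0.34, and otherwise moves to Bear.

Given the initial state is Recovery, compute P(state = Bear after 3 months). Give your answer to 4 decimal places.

0.3431

Propagate the distribution vector 3 months from Recovery.
After 0 months: (1.0000, 0.0000, 0.0000)
After 1 month: (0.3000, 0.4000, 0.3000)
After 2 months: (0.3560, 0.3400, 0.3040)
After 3 months: (0.3515, 0.3431, 0.3054)
P(in Bear after 3 months) = 0.3431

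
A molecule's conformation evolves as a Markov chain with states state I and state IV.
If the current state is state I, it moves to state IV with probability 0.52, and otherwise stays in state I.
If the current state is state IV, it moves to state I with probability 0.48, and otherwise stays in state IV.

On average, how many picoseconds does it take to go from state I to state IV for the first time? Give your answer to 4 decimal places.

Let t(s) be the expected number of picoseconds to first reach state IV from state s, with t(state IV) = 0. Conditioning on the first picosecond:
t(state I) = 1 + 0.48·t(state I)
Solving: t(state I) = 1.9231.
Expected picoseconds from state I to state IV: 1.9231.

1.9231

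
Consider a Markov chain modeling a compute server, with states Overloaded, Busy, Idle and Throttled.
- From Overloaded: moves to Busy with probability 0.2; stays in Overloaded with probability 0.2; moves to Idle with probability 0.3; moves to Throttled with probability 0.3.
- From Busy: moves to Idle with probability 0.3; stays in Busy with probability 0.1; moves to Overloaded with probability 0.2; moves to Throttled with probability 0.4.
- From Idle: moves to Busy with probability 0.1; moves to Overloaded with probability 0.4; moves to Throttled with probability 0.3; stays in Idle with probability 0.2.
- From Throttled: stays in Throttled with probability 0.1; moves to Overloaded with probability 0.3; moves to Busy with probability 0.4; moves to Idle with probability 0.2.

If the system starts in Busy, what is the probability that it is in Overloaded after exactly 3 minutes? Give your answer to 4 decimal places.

Propagate the distribution vector 3 minutes from Busy.
After 0 minutes: (0.0000, 1.0000, 0.0000, 0.0000)
After 1 minute: (0.2000, 0.1000, 0.3000, 0.4000)
After 2 minutes: (0.3000, 0.2400, 0.2300, 0.2300)
After 3 minutes: (0.2690, 0.1990, 0.2540, 0.2780)
P(in Overloaded after 3 minutes) = 0.2690

0.2690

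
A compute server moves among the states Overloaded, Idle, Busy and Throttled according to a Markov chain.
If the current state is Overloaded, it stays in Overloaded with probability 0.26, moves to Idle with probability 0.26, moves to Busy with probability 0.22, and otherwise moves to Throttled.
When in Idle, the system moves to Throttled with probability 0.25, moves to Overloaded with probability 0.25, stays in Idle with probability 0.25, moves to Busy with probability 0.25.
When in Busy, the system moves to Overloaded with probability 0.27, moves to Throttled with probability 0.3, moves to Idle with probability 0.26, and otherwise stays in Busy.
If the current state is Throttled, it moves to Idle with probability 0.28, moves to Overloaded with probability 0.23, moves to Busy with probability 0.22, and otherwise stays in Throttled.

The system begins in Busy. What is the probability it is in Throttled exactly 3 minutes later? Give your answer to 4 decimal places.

Propagate the distribution vector 3 minutes from Busy.
After 0 minutes: (0.0000, 0.0000, 1.0000, 0.0000)
After 1 minute: (0.2700, 0.2600, 0.1700, 0.3000)
After 2 minutes: (0.2501, 0.2634, 0.2193, 0.2672)
After 3 minutes: (0.2515, 0.2627, 0.2169, 0.2688)
P(in Throttled after 3 minutes) = 0.2688

0.2688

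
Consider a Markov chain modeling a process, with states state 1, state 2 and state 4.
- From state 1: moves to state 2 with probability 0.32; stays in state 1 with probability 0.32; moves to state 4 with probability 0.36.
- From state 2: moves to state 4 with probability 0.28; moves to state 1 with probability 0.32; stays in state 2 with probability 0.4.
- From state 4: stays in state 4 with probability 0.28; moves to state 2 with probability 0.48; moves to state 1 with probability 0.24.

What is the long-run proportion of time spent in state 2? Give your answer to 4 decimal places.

0.4006

Let the stationary distribution be π with π = πP and π_1 + π_2 + π_3 = 1.
π_1 = 0.32·π_1 + 0.32·π_2 + 0.24·π_3
π_2 = 0.32·π_1 + 0.4·π_2 + 0.48·π_3
Solving with the normalization constraint gives π = (0.2957, 0.4006, 0.3037).
So the stationary probability of state 2 is 0.4006.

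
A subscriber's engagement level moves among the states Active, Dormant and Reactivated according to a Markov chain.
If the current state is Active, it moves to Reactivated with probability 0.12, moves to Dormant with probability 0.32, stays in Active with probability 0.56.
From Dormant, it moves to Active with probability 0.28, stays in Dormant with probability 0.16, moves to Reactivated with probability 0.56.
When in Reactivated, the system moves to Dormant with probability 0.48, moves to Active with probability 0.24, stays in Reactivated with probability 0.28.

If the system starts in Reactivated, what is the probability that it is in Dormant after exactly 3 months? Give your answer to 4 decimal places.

Propagate the distribution vector 3 months from Reactivated.
After 0 months: (0.0000, 0.0000, 1.0000)
After 1 month: (0.2400, 0.4800, 0.2800)
After 2 months: (0.3360, 0.2880, 0.3760)
After 3 months: (0.3590, 0.3341, 0.3069)
P(in Dormant after 3 months) = 0.3341

0.3341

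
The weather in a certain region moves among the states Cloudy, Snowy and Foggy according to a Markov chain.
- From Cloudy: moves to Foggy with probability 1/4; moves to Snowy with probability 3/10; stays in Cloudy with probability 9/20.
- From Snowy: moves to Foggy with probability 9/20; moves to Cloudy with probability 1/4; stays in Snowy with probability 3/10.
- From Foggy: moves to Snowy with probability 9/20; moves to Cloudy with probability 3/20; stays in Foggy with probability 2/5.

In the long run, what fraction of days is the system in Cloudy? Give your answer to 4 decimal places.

0.2652

Let the stationary distribution be π with π = πP and π_1 + π_2 + π_3 = 1.
π_1 = 0.45·π_1 + 0.25·π_2 + 0.15·π_3
π_2 = 0.3·π_1 + 0.3·π_2 + 0.45·π_3
Solving with the normalization constraint gives π = (0.2652, 0.3567, 0.3780).
So the stationary probability of Cloudy is 0.2652.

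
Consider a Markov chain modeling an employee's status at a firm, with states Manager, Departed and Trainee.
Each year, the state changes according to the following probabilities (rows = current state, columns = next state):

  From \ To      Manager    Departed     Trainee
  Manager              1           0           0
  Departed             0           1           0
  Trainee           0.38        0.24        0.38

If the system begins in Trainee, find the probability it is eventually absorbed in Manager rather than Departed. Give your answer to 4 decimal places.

0.6129

Let h(s) be the probability of absorption at Manager starting from transient state s. Then h(Manager) = 1 and h(Departed) = 0. By first-step analysis:
h(Trainee) = 0.38·1 + 0.24·0 + 0.38·h(Trainee)
Solving: h(Trainee) = 0.6129.
Starting from Trainee, the probability is 0.6129.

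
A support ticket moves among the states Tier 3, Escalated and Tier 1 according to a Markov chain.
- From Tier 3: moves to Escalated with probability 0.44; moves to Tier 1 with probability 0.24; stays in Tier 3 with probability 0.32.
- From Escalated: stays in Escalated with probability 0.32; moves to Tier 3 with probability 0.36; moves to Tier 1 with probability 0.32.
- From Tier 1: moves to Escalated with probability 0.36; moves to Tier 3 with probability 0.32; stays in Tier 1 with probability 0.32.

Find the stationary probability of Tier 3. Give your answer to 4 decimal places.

Let the stationary distribution be π with π = πP and π_1 + π_2 + π_3 = 1.
π_1 = 0.32·π_1 + 0.36·π_2 + 0.32·π_3
π_2 = 0.44·π_1 + 0.32·π_2 + 0.36·π_3
Solving with the normalization constraint gives π = (0.3349, 0.3719, 0.2932).
So the stationary probability of Tier 3 is 0.3349.

0.3349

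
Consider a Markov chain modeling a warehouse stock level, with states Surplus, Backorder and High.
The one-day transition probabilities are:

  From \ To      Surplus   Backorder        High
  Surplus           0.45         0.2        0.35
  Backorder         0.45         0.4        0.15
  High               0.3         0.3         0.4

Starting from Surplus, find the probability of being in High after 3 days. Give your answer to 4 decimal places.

Propagate the distribution vector 3 days from Surplus.
After 0 days: (1.0000, 0.0000, 0.0000)
After 1 day: (0.4500, 0.2000, 0.3500)
After 2 days: (0.3975, 0.2750, 0.3275)
After 3 days: (0.4009, 0.2878, 0.3114)
P(in High after 3 days) = 0.3114

0.3114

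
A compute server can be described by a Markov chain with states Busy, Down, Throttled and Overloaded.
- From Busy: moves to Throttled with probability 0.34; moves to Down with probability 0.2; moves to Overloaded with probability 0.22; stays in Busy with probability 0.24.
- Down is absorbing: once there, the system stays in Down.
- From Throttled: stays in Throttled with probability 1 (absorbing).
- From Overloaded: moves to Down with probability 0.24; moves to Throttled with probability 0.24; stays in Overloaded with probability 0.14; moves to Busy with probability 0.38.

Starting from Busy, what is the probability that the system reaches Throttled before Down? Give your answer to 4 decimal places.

Let h(s) be the probability of absorption at Throttled starting from transient state s. Then h(Throttled) = 1 and h(Down) = 0. By first-step analysis:
h(Busy) = 0.24·h(Busy) + 0.2·0 + 0.34·1 + 0.22·h(Overloaded)
h(Overloaded) = 0.38·h(Busy) + 0.24·0 + 0.24·1 + 0.14·h(Overloaded)
Solving: h(Busy) = 0.6056, h(Overloaded) = 0.5467.
Starting from Busy, the probability is 0.6056.

0.6056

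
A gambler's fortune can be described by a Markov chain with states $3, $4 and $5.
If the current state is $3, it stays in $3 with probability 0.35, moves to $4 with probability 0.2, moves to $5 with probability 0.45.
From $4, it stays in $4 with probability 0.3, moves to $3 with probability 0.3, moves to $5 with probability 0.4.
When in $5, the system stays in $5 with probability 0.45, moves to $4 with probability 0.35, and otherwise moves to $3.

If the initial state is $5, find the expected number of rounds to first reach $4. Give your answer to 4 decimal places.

3.1776

Let t(s) be the expected number of rounds to first reach $4 from state s, with t($4) = 0. Conditioning on the first round:
t($3) = 1 + 0.35·t($3) + 0.45·t($5)
t($5) = 1 + 0.2·t($3) + 0.45·t($5)
Solving: t($3) = 3.7383, t($5) = 3.1776.
Expected rounds from $5 to $4: 3.1776.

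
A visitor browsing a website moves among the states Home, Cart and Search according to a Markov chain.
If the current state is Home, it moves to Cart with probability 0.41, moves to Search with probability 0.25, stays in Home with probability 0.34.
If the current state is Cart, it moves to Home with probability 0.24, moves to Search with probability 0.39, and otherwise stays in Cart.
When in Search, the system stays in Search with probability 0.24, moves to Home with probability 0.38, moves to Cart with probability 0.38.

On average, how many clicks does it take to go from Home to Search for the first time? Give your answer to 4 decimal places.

Let t(s) be the expected number of clicks to first reach Search from state s, with t(Search) = 0. Conditioning on the first click:
t(Home) = 1 + 0.34·t(Home) + 0.41·t(Cart)
t(Cart) = 1 + 0.24·t(Home) + 0.37·t(Cart)
Solving: t(Home) = 3.2766, t(Cart) = 2.8355.
Expected clicks from Home to Search: 3.2766.

3.2766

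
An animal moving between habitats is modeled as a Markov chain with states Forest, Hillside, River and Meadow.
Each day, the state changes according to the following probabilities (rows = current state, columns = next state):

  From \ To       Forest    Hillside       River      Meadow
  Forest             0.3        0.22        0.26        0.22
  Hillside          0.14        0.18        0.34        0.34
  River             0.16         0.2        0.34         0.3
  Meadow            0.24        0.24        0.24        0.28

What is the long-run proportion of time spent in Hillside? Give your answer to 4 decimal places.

Let the stationary distribution be π with π = πP and π_1 + π_2 + π_3 + π_4 = 1.
π_1 = 0.3·π_1 + 0.14·π_2 + 0.16·π_3 + 0.24·π_4
π_2 = 0.22·π_1 + 0.18·π_2 + 0.2·π_3 + 0.24·π_4
π_3 = 0.26·π_1 + 0.34·π_2 + 0.34·π_3 + 0.24·π_4
Solving with the normalization constraint gives π = (0.2077, 0.2114, 0.2948, 0.2861).
So the stationary probability of Hillside is 0.2114.

0.2114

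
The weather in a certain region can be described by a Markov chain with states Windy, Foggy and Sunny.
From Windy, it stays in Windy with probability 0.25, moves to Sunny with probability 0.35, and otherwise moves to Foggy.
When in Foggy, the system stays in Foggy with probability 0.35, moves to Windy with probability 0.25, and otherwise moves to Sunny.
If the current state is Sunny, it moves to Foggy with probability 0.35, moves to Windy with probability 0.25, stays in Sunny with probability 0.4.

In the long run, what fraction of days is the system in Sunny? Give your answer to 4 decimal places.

0.3875

Let the stationary distribution be π with π = πP and π_1 + π_2 + π_3 = 1.
π_1 = 0.25·π_1 + 0.25·π_2 + 0.25·π_3
π_2 = 0.4·π_1 + 0.35·π_2 + 0.35·π_3
Solving with the normalization constraint gives π = (0.2500, 0.3625, 0.3875).
So the stationary probability of Sunny is 0.3875.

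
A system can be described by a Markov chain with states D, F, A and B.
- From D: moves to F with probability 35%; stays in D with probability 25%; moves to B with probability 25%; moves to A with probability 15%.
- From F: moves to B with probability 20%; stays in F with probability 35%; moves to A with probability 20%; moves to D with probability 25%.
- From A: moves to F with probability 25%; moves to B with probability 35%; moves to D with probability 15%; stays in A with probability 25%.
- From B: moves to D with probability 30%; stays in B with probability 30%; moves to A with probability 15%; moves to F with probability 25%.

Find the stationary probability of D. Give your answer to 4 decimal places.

Let the stationary distribution be π with π = πP and π_1 + π_2 + π_3 + π_4 = 1.
π_1 = 0.25·π_1 + 0.25·π_2 + 0.15·π_3 + 0.3·π_4
π_2 = 0.35·π_1 + 0.35·π_2 + 0.25·π_3 + 0.25·π_4
π_3 = 0.15·π_1 + 0.2·π_2 + 0.25·π_3 + 0.15·π_4
Solving with the normalization constraint gives π = (0.2450, 0.3050, 0.1836, 0.2664).
So the stationary probability of D is 0.2450.

0.2450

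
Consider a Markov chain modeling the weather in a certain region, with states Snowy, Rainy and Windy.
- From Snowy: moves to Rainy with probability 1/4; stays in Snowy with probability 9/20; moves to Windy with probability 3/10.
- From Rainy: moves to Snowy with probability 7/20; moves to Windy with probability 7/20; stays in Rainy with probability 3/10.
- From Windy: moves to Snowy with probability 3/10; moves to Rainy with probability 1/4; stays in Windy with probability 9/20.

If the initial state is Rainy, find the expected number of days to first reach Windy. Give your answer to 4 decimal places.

3.0252

Let t(s) be the expected number of days to first reach Windy from state s, with t(Windy) = 0. Conditioning on the first day:
t(Snowy) = 1 + 0.45·t(Snowy) + 0.25·t(Rainy)
t(Rainy) = 1 + 0.35·t(Snowy) + 0.3·t(Rainy)
Solving: t(Snowy) = 3.1933, t(Rainy) = 3.0252.
Expected days from Rainy to Windy: 3.0252.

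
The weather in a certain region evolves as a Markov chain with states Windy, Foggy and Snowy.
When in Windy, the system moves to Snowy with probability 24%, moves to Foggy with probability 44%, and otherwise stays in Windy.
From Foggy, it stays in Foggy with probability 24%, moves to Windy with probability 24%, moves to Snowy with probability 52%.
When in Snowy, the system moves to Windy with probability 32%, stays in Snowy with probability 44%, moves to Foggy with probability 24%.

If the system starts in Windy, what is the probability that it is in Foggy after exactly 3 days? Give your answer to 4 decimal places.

Propagate the distribution vector 3 days from Windy.
After 0 days: (1.0000, 0.0000, 0.0000)
After 1 day: (0.3200, 0.4400, 0.2400)
After 2 days: (0.2848, 0.3040, 0.4112)
After 3 days: (0.2957, 0.2970, 0.4074)
P(in Foggy after 3 days) = 0.2970

0.2970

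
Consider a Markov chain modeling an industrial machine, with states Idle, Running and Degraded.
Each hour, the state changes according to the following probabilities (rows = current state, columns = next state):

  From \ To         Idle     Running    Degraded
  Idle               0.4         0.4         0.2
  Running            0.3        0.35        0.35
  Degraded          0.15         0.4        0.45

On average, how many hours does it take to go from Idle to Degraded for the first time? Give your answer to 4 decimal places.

3.8889

Let t(s) be the expected number of hours to first reach Degraded from state s, with t(Degraded) = 0. Conditioning on the first hour:
t(Idle) = 1 + 0.4·t(Idle) + 0.4·t(Running)
t(Running) = 1 + 0.3·t(Idle) + 0.35·t(Running)
Solving: t(Idle) = 3.8889, t(Running) = 3.3333.
Expected hours from Idle to Degraded: 3.8889.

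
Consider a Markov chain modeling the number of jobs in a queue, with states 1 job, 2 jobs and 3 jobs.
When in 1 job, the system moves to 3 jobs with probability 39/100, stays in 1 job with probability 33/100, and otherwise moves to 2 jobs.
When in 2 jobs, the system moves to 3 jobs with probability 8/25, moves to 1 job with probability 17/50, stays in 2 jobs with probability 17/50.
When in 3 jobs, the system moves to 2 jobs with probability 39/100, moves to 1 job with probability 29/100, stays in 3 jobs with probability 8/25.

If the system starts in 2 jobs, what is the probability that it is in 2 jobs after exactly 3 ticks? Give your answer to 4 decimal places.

0.3380

Propagate the distribution vector 3 ticks from 2 jobs.
After 0 ticks: (0.0000, 1.0000, 0.0000)
After 1 tick: (0.3400, 0.3400, 0.3200)
After 2 ticks: (0.3206, 0.3356, 0.3438)
After 3 ticks: (0.3196, 0.3380, 0.3424)
P(in 2 jobs after 3 ticks) = 0.3380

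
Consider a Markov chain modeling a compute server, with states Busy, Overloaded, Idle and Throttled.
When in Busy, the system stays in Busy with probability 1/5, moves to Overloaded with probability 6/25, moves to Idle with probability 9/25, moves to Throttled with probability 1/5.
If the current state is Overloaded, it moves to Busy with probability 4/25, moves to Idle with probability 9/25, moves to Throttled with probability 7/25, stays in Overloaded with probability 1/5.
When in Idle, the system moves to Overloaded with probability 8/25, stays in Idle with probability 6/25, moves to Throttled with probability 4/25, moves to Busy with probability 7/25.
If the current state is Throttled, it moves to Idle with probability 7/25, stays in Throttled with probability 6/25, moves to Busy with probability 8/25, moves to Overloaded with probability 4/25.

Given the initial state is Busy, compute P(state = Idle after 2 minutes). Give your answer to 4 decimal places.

Propagate the distribution vector 2 minutes from Busy.
After 0 minutes: (1.0000, 0.0000, 0.0000, 0.0000)
After 1 minute: (0.2000, 0.2400, 0.3600, 0.2000)
After 2 minutes: (0.2432, 0.2432, 0.3008, 0.2128)
P(in Idle after 2 minutes) = 0.3008

0.3008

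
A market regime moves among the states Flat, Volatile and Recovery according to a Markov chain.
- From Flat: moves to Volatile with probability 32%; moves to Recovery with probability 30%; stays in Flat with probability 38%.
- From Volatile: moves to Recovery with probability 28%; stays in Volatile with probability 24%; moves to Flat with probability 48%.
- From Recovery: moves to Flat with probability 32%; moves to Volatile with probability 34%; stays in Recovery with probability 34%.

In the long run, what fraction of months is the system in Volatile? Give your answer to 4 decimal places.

Let the stationary distribution be π with π = πP and π_1 + π_2 + π_3 = 1.
π_1 = 0.38·π_1 + 0.48·π_2 + 0.32·π_3
π_2 = 0.32·π_1 + 0.24·π_2 + 0.34·π_3
Solving with the normalization constraint gives π = (0.3918, 0.3020, 0.3062).
So the stationary probability of Volatile is 0.3020.

0.3020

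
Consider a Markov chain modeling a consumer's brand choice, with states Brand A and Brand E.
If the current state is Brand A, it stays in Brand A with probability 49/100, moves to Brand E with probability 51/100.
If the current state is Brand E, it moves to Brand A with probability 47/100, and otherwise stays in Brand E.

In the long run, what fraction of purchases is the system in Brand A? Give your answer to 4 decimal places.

Let the stationary distribution be π with π = πP and π_1 + π_2 = 1.
π_1 = 0.49·π_1 + 0.47·π_2
Solving with the normalization constraint gives π = (0.4796, 0.5204).
So the stationary probability of Brand A is 0.4796.

0.4796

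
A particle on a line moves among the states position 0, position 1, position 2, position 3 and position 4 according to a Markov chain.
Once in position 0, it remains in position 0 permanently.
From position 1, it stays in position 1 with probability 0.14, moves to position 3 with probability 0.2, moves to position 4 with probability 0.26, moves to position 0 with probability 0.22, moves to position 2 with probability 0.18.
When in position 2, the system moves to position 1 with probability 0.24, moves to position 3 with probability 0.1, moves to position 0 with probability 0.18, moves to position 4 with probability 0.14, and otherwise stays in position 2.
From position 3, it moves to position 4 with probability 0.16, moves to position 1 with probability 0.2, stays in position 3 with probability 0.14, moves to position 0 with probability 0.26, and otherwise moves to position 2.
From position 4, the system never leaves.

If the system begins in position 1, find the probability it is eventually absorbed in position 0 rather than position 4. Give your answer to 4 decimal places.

Let h(s) be the probability of absorption at position 0 starting from transient state s. Then h(position 0) = 1 and h(position 4) = 0. By first-step analysis:
h(position 1) = 0.22·1 + 0.14·h(position 1) + 0.18·h(position 2) + 0.2·h(position 3) + 0.26·0
h(position 2) = 0.18·1 + 0.24·h(position 1) + 0.34·h(position 2) + 0.1·h(position 3) + 0.14·0
h(position 3) = 0.26·1 + 0.2·h(position 1) + 0.24·h(position 2) + 0.14·h(position 3) + 0.16·0
Solving: h(position 1) = 0.5018, h(position 2) = 0.5416, h(position 3) = 0.5701.
Starting from position 1, the probability is 0.5018.

0.5018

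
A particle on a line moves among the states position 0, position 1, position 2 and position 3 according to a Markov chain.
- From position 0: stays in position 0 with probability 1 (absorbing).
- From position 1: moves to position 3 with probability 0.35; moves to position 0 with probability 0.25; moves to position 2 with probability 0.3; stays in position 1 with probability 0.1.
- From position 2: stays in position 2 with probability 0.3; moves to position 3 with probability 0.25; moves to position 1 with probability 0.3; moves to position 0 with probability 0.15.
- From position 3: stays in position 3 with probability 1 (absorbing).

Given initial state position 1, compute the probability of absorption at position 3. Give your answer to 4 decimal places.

Let h(s) be the probability of absorption at position 3 starting from transient state s. Then h(position 3) = 1 and h(position 0) = 0. By first-step analysis:
h(position 1) = 0.25·0 + 0.1·h(position 1) + 0.3·h(position 2) + 0.35·1
h(position 2) = 0.15·0 + 0.3·h(position 1) + 0.3·h(position 2) + 0.25·1
Solving: h(position 1) = 0.5926, h(position 2) = 0.6111.
Starting from position 1, the probability is 0.5926.

0.5926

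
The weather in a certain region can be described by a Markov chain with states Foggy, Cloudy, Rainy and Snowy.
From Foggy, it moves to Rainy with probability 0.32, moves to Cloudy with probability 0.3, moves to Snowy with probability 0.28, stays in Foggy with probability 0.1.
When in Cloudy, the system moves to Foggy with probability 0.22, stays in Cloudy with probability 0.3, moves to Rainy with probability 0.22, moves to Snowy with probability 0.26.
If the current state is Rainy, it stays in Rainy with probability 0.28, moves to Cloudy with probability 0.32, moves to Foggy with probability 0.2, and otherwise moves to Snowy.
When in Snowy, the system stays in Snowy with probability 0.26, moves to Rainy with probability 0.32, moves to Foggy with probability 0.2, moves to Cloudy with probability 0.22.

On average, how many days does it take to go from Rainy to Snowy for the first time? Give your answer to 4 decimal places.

Let t(s) be the expected number of days to first reach Snowy from state s, with t(Snowy) = 0. Conditioning on the first day:
t(Foggy) = 1 + 0.1·t(Foggy) + 0.3·t(Cloudy) + 0.32·t(Rainy)
t(Cloudy) = 1 + 0.22·t(Foggy) + 0.3·t(Cloudy) + 0.22·t(Rainy)
t(Rainy) = 1 + 0.2·t(Foggy) + 0.32·t(Cloudy) + 0.28·t(Rainy)
Solving: t(Foggy) = 3.9742, t(Cloudy) = 4.0230, t(Rainy) = 4.2808.
Expected days from Rainy to Snowy: 4.2808.

4.2808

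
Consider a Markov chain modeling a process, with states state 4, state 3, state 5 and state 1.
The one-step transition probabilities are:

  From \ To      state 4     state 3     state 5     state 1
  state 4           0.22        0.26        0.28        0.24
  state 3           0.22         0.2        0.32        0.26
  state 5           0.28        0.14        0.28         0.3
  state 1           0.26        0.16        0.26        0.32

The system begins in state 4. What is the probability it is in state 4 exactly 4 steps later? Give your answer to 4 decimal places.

Propagate the distribution vector 4 steps from state 4.
After 0 steps: (1.0000, 0.0000, 0.0000, 0.0000)
After 1 step: (0.2200, 0.2600, 0.2800, 0.2400)
After 2 steps: (0.2464, 0.1868, 0.2856, 0.2812)
After 3 steps: (0.2484, 0.1864, 0.2818, 0.2834)
After 4 steps: (0.2482, 0.1867, 0.2818, 0.2833)
P(in state 4 after 4 steps) = 0.2482

0.2482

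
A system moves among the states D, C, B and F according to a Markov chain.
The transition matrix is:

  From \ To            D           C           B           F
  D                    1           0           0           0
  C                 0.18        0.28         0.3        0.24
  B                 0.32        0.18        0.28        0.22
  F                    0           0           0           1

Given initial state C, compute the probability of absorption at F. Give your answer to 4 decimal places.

0.5142

Let h(s) be the probability of absorption at F starting from transient state s. Then h(F) = 1 and h(D) = 0. By first-step analysis:
h(C) = 0.18·0 + 0.28·h(C) + 0.3·h(B) + 0.24·1
h(B) = 0.32·0 + 0.18·h(C) + 0.28·h(B) + 0.22·1
Solving: h(C) = 0.5142, h(B) = 0.4341.
Starting from C, the probability is 0.5142.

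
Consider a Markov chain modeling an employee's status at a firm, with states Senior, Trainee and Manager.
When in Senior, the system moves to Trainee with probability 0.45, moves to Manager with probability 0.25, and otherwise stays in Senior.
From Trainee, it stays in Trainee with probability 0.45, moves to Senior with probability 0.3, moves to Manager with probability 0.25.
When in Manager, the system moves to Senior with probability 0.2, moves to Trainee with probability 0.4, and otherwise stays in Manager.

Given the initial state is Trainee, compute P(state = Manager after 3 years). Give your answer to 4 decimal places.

Propagate the distribution vector 3 years from Trainee.
After 0 years: (0.0000, 1.0000, 0.0000)
After 1 year: (0.3000, 0.4500, 0.2500)
After 2 years: (0.2750, 0.4375, 0.2875)
After 3 years: (0.2713, 0.4356, 0.2931)
P(in Manager after 3 years) = 0.2931

0.2931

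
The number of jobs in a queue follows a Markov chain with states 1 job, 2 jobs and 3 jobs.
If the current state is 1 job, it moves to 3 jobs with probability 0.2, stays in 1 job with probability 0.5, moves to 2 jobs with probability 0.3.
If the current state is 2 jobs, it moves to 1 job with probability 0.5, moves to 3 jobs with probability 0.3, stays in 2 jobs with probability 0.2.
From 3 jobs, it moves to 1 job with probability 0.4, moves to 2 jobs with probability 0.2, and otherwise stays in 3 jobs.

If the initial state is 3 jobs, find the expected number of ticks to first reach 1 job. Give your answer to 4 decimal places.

2.3810

Let t(s) be the expected number of ticks to first reach 1 job from state s, with t(1 job) = 0. Conditioning on the first tick:
t(2 jobs) = 1 + 0.2·t(2 jobs) + 0.3·t(3 jobs)
t(3 jobs) = 1 + 0.2·t(2 jobs) + 0.4·t(3 jobs)
Solving: t(2 jobs) = 2.1429, t(3 jobs) = 2.3810.
Expected ticks from 3 jobs to 1 job: 2.3810.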